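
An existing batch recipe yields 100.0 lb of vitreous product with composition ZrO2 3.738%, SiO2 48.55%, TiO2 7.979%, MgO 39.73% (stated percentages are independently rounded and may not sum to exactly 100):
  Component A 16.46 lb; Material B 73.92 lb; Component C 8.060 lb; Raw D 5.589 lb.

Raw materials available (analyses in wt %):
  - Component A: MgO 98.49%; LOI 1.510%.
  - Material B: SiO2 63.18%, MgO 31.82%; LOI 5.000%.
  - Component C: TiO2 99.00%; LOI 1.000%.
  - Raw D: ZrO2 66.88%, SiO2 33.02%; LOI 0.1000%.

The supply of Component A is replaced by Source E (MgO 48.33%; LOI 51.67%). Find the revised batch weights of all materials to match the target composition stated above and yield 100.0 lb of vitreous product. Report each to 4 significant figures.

Revised batch per 100.0 lb vitreous product:
  Source E: 33.54 lb
  Material B: 73.92 lb
  Component C: 8.060 lb
  Raw D: 5.589 lb
Total batch = 121.1 lb; LOI loss = 21.11 lb

Working values are rounded to four significant digits when displayed. The working math maintains full precision in all steps. Every reported figure takes a single rounding — the derived quantities are rebuilt in full float precision (totals, ignition loss, the four compositions, glass mass, yield) from the weighed amounts on 100.0 lb of glass as set out in the problem or the answer.
Per-oxide target masses for 100.0 lb vitreous product:
  ZrO2: 3.738% × 100.0 = 3.738 lb
  SiO2: 48.55% × 100.0 = 48.55 lb
  TiO2: 7.979% × 100.0 = 7.979 lb
  MgO: 39.73% × 100.0 = 39.73 lb
Mass-balance tally per oxide using the reported weights, for the quoted basis mass (sums match the target masses given rounding of the digits):
  ZrO2: 5.589·0.6688 = 3.738 lb (target 3.738 lb)
  SiO2: 73.92·0.6318 + 5.589·0.3302 = 48.55 lb (target 48.55 lb)
  TiO2: 8.060·0.9900 = 7.979 lb (target 7.979 lb)
  MgO: 33.54·0.4833 + 73.92·0.3182 = 39.73 lb (target 39.73 lb)
Glass mass check: Σ batch − LOI loss = 100.0 lb (the Σ of target masses is 100.0 lb; basis as stated: 100.0 lb — deltas are rounding alone).
Whole-batch sum: Σ batch = 121.1 lb; the LOI term Σ batch·LOI equals 21.11 lb; yield: glass divided by total = 82.57%.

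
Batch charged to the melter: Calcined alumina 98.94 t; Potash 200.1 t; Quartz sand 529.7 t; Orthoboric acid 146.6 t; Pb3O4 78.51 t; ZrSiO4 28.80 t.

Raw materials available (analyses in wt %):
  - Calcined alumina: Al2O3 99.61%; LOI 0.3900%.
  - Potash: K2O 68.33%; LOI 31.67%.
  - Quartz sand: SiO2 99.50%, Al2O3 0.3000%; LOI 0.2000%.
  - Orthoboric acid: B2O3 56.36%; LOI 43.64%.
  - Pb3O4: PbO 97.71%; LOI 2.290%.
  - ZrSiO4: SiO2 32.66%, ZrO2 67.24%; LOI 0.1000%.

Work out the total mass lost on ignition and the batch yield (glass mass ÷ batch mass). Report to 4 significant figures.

LOI loss = 130.6 t; glass = 952.0 t; yield = 87.94%

All internal work maintains full precision through the solve. The intermediate values are printed, rounded to four significant digits, when written out. Exactly one rounding is applied to every reported value; derived quantities are carried at exact precision (six oxide percentages, net glass mass, yield, the totals, LOI) from the batch weights on 952.0 t of glass, as given in the problem or the answer.
LOI of each material in turn:
  Calcined alumina: 98.94 × 0.003900 = 0.3859 t
  Potash: 200.1 × 0.3167 = 63.37 t
  Quartz sand: 529.7 × 0.002000 = 1.059 t
  Orthoboric acid: 146.6 × 0.4364 = 63.98 t
  Pb3O4: 78.51 × 0.02290 = 1.798 t
  ZrSiO4: 28.80 × 0.001000 = 0.02880 t
Total LOI = 130.6 t
Glass = batch − LOI = 1083 − 130.6 = 952.0 t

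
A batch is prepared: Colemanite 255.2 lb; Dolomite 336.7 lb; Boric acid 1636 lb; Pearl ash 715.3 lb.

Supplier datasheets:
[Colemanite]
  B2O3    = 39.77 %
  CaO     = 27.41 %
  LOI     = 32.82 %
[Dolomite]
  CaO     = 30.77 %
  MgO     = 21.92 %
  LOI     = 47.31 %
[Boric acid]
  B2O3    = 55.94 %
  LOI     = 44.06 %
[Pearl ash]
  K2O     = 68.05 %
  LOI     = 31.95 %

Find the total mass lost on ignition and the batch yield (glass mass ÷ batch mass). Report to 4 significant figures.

LOI loss = 1192 lb; glass = 1751 lb; yield = 59.49%

The intermediate values are printed rounded to 4 significant figures when written out — the working math runs at full float precision in every operation. A single rounding finalizes every reported number. All derived quantities (net glass mass, yield, the totals, LOI, four oxide percentages) are re-derived in exact precision from the weighed amounts on 1751 lb of glass, as set out in problem or answer.
Material-by-material LOI:
  Colemanite: 255.2 × 0.3282 = 83.76 lb
  Dolomite: 336.7 × 0.4731 = 159.3 lb
  Boric acid: 1636 × 0.4406 = 720.8 lb
  Pearl ash: 715.3 × 0.3195 = 228.5 lb
Total LOI = 1192 lb
Glass = batch − LOI = 2943 − 1192 = 1751 lb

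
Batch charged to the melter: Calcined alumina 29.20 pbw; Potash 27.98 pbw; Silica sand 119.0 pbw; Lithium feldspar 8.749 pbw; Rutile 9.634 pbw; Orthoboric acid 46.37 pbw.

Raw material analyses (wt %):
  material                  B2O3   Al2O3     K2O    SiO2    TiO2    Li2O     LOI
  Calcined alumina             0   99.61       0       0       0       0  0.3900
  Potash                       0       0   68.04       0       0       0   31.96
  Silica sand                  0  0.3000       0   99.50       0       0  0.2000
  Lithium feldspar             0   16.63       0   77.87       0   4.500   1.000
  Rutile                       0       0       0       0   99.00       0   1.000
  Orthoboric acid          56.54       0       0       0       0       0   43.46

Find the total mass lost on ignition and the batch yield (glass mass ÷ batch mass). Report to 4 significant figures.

In-progress results are printed rounded to 4 significant figures alongside each step — the whole derivation carries full precision from start to finish. A single rounding finalizes each reported value. All derived quantities (totals, ignition loss, yield, glass mass, six oxide percentages) are re-derived at full precision starting from the weights at 211.3 pbw of glass, as written in the question or the answer.
Per-material ignition loss:
  Calcined alumina: 29.20 × 0.003900 = 0.1139 pbw
  Potash: 27.98 × 0.3196 = 8.942 pbw
  Silica sand: 119.0 × 0.002000 = 0.2380 pbw
  Lithium feldspar: 8.749 × 0.01000 = 0.08749 pbw
  Rutile: 9.634 × 0.01000 = 0.09634 pbw
  Orthoboric acid: 46.37 × 0.4346 = 20.15 pbw
Total LOI = 29.63 pbw
Glass = batch − LOI = 240.9 − 29.63 = 211.3 pbw

LOI loss = 29.63 pbw; glass = 211.3 pbw; yield = 87.70%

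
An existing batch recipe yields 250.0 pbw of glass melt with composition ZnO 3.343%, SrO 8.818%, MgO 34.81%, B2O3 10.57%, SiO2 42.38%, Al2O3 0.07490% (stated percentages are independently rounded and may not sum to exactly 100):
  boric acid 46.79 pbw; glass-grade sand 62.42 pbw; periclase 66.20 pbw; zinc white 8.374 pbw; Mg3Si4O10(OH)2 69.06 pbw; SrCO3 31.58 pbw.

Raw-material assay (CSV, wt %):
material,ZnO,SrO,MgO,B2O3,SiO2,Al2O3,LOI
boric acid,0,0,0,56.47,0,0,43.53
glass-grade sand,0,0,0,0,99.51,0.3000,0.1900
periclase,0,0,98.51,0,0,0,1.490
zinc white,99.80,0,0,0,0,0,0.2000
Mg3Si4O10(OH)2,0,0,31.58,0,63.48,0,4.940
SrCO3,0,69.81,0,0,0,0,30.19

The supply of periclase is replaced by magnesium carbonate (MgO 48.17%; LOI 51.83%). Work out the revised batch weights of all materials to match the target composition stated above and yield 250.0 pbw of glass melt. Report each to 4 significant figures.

Revised batch per 250.0 pbw glass melt:
  boric acid: 46.79 pbw
  glass-grade sand: 62.42 pbw
  magnesium carbonate: 135.4 pbw
  zinc white: 8.374 pbw
  Mg3Si4O10(OH)2: 69.06 pbw
  SrCO3: 31.58 pbw
Total batch = 353.6 pbw; LOI loss = 103.6 pbw

Intermediates are displayed, with 4-significant-figure rounding, when written out; all internal work holds full precision throughout. Exactly one rounding is applied to every reported number; all derived quantities are recomputed in full precision (yield, ignition loss, totals, six oxide percentages, glass mass) using the weight values at 250.0 pbw of glass as they appear in problem or answer.
The oxide mass targets at 250.0 pbw glass melt:
  ZnO: 3.343% × 250.0 = 8.358 pbw
  SrO: 8.818% × 250.0 = 22.04 pbw
  MgO: 34.81% × 250.0 = 87.02 pbw
  B2O3: 10.57% × 250.0 = 26.42 pbw
  SiO2: 42.38% × 250.0 = 106.0 pbw
  Al2O3: 0.07490% × 250.0 = 0.1872 pbw
A balance pass over the oxides, using the reported weights, on the stated basis (every target is met by its sum exact up to rounding of places):
  ZnO: 8.374·0.9980 = 8.357 pbw (target 8.358 pbw)
  SrO: 31.58·0.6981 = 22.05 pbw (target 22.04 pbw)
  MgO: 135.4·0.4817 + 69.06·0.3158 = 87.03 pbw (target 87.02 pbw)
  B2O3: 46.79·0.5647 = 26.42 pbw (target 26.42 pbw)
  SiO2: 62.42·0.9951 + 69.06·0.6348 = 106.0 pbw (target 106.0 pbw)
  Al2O3: 62.42·0.003000 = 0.1873 pbw (target 0.1872 pbw)
The glass-mass cross-check: batch total minus LOI = 250.0 pbw (targets for the oxides total 250.0 pbw; stated basis 250.0 pbw — deltas are rounding alone).
Total batch = Σ batch = 353.6 pbw; Σ batch·LOI gives LOI loss = 103.6 pbw; the yield ratio, glass ÷ batch: 70.70%.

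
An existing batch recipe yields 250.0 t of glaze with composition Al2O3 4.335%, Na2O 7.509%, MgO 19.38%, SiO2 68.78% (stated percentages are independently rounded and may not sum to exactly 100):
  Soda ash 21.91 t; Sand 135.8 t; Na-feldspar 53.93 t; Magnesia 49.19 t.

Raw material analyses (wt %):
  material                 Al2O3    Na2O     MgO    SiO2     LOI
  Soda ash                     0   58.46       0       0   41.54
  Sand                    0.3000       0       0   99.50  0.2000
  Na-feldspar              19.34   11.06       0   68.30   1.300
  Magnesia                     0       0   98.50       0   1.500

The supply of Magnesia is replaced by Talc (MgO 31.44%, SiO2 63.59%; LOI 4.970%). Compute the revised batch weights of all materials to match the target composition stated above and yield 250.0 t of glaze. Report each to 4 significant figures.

All arithmetic carries exact precision at each step; the intermediate values are displayed rounded off to 4 significant digits across the worked steps; exactly one rounding goes into every reported number — derived quantities are re-derived from the weighed amounts for 250.0 t of glass at exact precision (four oxide percentages, the totals, ignition loss, yield, glass mass) as quoted within question or answer.
Target oxide masses per 250.0 t glaze:
  Al2O3: 4.335% × 250.0 = 10.84 t
  Na2O: 7.509% × 250.0 = 18.77 t
  MgO: 19.38% × 250.0 = 48.45 t
  SiO2: 68.78% × 250.0 = 172.0 t
Checking each oxide sum with the batch weights as given, on the stated basis (delivered sums recover each target up to rounding of the answer):
  Al2O3: 36.25·0.003000 + 55.47·0.1934 = 10.84 t (target 10.84 t)
  Na2O: 21.62·0.5846 + 55.47·0.1106 = 18.77 t (target 18.77 t)
  MgO: 154.1·0.3144 = 48.45 t (target 48.45 t)
  SiO2: 36.25·0.9950 + 55.47·0.6830 + 154.1·0.6359 = 171.9 t (target 172.0 t)
Consistency of the glass mass: net batch after ignition = 250.0 t (oxide target masses add up to 250.0 t; versus the stated basis of 250.0 t — any gap is answer rounding).
Total batch = Σ batch = 267.4 t; Σ batch·LOI gives LOI loss = 17.43 t; glass ÷ batch gives a yield of 93.48%.

Revised batch per 250.0 t glaze:
  Soda ash: 21.62 t
  Sand: 36.25 t
  Na-feldspar: 55.47 t
  Talc: 154.1 t
Total batch = 267.4 t; LOI loss = 17.43 t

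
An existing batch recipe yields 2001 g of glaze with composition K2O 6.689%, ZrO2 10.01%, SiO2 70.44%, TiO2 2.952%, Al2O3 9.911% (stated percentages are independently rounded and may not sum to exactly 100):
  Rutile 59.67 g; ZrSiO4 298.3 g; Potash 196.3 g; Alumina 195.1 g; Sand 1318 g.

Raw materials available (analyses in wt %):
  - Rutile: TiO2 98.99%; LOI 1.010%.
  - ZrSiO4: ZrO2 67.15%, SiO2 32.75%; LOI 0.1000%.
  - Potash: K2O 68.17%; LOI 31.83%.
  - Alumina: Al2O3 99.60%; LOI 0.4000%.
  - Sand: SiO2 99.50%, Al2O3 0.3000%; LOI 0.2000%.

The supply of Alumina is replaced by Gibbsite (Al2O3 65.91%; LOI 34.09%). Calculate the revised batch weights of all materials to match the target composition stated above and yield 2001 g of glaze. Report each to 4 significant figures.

Values along the way are displayed (rounded to 4 significant digits) as written; full precision is carried throughout; a single rounding produces each reported value — all derived quantities, including the totals, ignition loss, the five compositions, net glass mass, the yield, are carried from the batch weights on 2001 g of glass in full float precision, as quoted within the question or the answer.
The oxide mass targets at 2001 g glaze:
  K2O: 6.689% × 2001 = 133.8 g
  ZrO2: 10.01% × 2001 = 200.3 g
  SiO2: 70.44% × 2001 = 1410 g
  TiO2: 2.952% × 2001 = 59.07 g
  Al2O3: 9.911% × 2001 = 198.3 g
Checking each oxide sum given the weights on record, at the basis given (each sum matches its target mass up to rounding of the answer):
  K2O: 196.3·0.6817 = 133.8 g (target 133.8 g)
  ZrO2: 298.3·0.6715 = 200.3 g (target 200.3 g)
  SiO2: 298.3·0.3275 + 1318·0.9950 = 1409 g (target 1410 g)
  TiO2: 59.67·0.9899 = 59.07 g (target 59.07 g)
  Al2O3: 294.9·0.6591 + 1318·0.003000 = 198.3 g (target 198.3 g)
Glass mass check: total batch − LOI = 2001 g (oxide target masses add up to 2001 g; against the stated basis, 2001 g — differing by rounding only).
Batch grand total — Σ batch = 2167 g; Σ batch·LOI gives LOI loss = 166.6 g; glass ÷ batch gives a yield of 92.31%.

Revised batch per 2001 g glaze:
  Rutile: 59.67 g
  ZrSiO4: 298.3 g
  Potash: 196.3 g
  Gibbsite: 294.9 g
  Sand: 1318 g
Total batch = 2167 g; LOI loss = 166.6 g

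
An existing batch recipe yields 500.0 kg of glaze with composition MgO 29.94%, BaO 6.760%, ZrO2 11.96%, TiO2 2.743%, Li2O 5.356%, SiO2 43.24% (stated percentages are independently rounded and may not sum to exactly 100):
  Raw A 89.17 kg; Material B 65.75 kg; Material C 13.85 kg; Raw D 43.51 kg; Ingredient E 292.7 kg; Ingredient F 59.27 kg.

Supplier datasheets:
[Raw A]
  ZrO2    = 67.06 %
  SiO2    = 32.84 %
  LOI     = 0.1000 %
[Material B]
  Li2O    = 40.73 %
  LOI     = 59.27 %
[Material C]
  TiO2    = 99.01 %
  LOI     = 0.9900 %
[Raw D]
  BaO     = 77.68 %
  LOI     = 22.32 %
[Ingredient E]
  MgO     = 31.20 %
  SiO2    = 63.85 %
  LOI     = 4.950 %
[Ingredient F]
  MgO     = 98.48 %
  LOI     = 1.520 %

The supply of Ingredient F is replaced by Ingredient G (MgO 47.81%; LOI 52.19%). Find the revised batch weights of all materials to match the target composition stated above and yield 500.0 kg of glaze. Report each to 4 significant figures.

Rounding to 4 significant digits extends to each mid-chain value as printed; every computation runs at exact precision all the way through; each reported result receives exactly one rounding; all derived quantities, which include LOI, net glass mass, the totals, six oxide percentages, the yield, are computed in full precision, as set out in question or answer, from the weighed amounts for 500.0 kg of glass.
Oxide mass targets, per 500.0 kg glaze:
  MgO: 29.94% × 500.0 = 149.7 kg
  BaO: 6.760% × 500.0 = 33.80 kg
  ZrO2: 11.96% × 500.0 = 59.80 kg
  TiO2: 2.743% × 500.0 = 13.72 kg
  Li2O: 5.356% × 500.0 = 26.78 kg
  SiO2: 43.24% × 500.0 = 216.2 kg
Mass-balance tally per oxide applying the batch weights above, under the basis named above (delivered sums recover each target up to rounding of the answer):
  MgO: 292.7·0.3120 + 122.1·0.4781 = 149.7 kg (target 149.7 kg)
  BaO: 43.51·0.7768 = 33.80 kg (target 33.80 kg)
  ZrO2: 89.17·0.6706 = 59.80 kg (target 59.80 kg)
  TiO2: 13.85·0.9901 = 13.71 kg (target 13.72 kg)
  Li2O: 65.75·0.4073 = 26.78 kg (target 26.78 kg)
  SiO2: 89.17·0.3284 + 292.7·0.6385 = 216.2 kg (target 216.2 kg)
Glass-mass closure: Σ batch − LOI loss = 500.0 kg (summing oxide targets gives 500.0 kg; stated basis 500.0 kg — deltas are rounding alone).
Summing the batch: Σ batch = 627.1 kg; the LOI term Σ batch·LOI equals 127.1 kg; the yield ratio, glass ÷ batch: 79.73%.

Revised batch per 500.0 kg glaze:
  Raw A: 89.17 kg
  Material B: 65.75 kg
  Material C: 13.85 kg
  Raw D: 43.51 kg
  Ingredient E: 292.7 kg
  Ingredient G: 122.1 kg
Total batch = 627.1 kg; LOI loss = 127.1 kg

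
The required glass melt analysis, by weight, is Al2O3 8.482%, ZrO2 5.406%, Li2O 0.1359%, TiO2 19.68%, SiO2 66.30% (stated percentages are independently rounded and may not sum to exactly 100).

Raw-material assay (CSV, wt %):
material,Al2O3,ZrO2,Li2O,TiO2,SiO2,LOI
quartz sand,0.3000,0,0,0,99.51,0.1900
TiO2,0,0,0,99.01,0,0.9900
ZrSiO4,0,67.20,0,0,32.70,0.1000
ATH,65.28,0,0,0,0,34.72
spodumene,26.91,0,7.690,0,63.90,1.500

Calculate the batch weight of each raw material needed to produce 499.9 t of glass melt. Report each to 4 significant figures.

Batch per 499.9 t glass melt:
  quartz sand: 314.2 t
  TiO2: 99.36 t
  ZrSiO4: 40.22 t
  ATH: 59.87 t
  spodumene: 8.834 t
Total batch = 522.5 t; LOI loss = 22.54 t; yield = 95.69%

Working values are displayed rounded off to 4 significant digits within the worked lines. All arithmetic runs at exact precision at every stage; a single rounding completes every reported value. The derived quantities are recomputed using the weight values for 499.9 t of glass in exact precision (yield, LOI, totals, the five compositions, net glass mass), precisely as stated by the problem or the answer.
Target oxide masses per 499.9 t glass melt:
  Al2O3: 8.482% × 499.9 = 42.40 t
  ZrO2: 5.406% × 499.9 = 27.02 t
  Li2O: 0.1359% × 499.9 = 0.6794 t
  TiO2: 19.68% × 499.9 = 98.38 t
  SiO2: 66.30% × 499.9 = 331.4 t
Per-oxide balance check working from each reported weight, versus the basis set out (sum by sum, the targets are met inside rounding margins):
  Al2O3: 314.2·0.003000 + 59.87·0.6528 + 8.834·0.2691 = 42.40 t (target 42.40 t)
  ZrO2: 40.22·0.6720 = 27.03 t (target 27.02 t)
  Li2O: 8.834·0.07690 = 0.6793 t (target 0.6794 t)
  TiO2: 99.36·0.9901 = 98.38 t (target 98.38 t)
  SiO2: 314.2·0.9951 + 40.22·0.3270 + 8.834·0.6390 = 331.5 t (target 331.4 t)
Glass mass check: batch Σ − ignition loss = 499.9 t (oxide target masses add up to 499.9 t; against the stated basis, 499.9 t — a pure rounding effect).
Adding the batch up: Σ batch = 522.5 t; the LOI term Σ batch·LOI equals 22.54 t; yield: glass divided by total = 95.69%.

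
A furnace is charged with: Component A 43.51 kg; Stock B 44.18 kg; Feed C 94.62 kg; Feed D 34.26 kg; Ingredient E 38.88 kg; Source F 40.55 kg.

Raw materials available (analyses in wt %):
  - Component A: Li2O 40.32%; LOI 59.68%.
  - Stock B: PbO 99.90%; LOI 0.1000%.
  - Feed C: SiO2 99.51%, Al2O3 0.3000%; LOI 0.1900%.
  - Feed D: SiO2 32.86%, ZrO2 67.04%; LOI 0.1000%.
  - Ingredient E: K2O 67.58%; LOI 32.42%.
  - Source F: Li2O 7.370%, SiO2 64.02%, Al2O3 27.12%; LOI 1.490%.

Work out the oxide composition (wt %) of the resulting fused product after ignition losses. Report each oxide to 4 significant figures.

Every computation keeps full precision through every step. Intermediates are printed rounded to 4 significant figures alongside each step; a single rounding yields each reported figure; the derived quantities, including the six compositions, ignition loss, totals, the yield, glass mass, are re-derived starting from the weights for 256.6 kg of glass at exact precision as quoted within question or answer.
What the batch supplies per oxide:
  PbO: 44.18·0.9990 = 44.14 kg
  K2O: 38.88·0.6758 = 26.28 kg
  Li2O: 43.51·0.4032 + 40.55·0.07370 = 20.53 kg
  SiO2: 94.62·0.9951 + 34.26·0.3286 + 40.55·0.6402 = 131.4 kg
  Al2O3: 94.62·0.003000 + 40.55·0.2712 = 11.28 kg
  ZrO2: 34.26·0.6704 = 22.97 kg
LOI: 43.51·0.5968 + 44.18·0.001000 + 94.62·0.001900 + 34.26·0.001000 + 38.88·0.3242 + 40.55·0.01490 = 39.43 kg
The glass mass, total less LOI, = 296.0 − 39.43 = 256.6 kg (= Σ oxide masses)
wt %: oxide over glass, times 100

Glass mass = 256.6 kg (batch 296.0 − LOI 39.43).
Composition: PbO 17.20%, K2O 10.24%, Li2O 8.003%, SiO2 51.20%, Al2O3 4.397%, ZrO2 8.952%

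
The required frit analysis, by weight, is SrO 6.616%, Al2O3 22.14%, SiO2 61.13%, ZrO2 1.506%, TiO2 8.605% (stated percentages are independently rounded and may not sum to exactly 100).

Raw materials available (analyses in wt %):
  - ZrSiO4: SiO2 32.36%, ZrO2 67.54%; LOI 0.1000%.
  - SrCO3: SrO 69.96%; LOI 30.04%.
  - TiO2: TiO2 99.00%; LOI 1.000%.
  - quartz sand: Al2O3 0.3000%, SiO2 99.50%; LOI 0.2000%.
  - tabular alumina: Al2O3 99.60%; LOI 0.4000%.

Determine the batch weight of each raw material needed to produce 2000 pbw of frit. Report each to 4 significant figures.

Full precision is held all the way through; mid-chain values are displayed, rounded to 4 significant figures, in the printout; a single rounding completes every reported result. All derived quantities are computed starting from the weights per 2000 pbw of glass at exact precision (glass mass, the five compositions, LOI, the yield, totals) precisely as stated by the question or the answer.
Oxide-by-oxide targets in 2000 pbw frit:
  SrO: 6.616% × 2000 = 132.3 pbw
  Al2O3: 22.14% × 2000 = 442.8 pbw
  SiO2: 61.13% × 2000 = 1223 pbw
  ZrO2: 1.506% × 2000 = 30.12 pbw
  TiO2: 8.605% × 2000 = 172.1 pbw
A balance pass over the oxides, applying the batch weights above, for the quoted basis mass (target by target, the sums agree net of answer rounding effects):
  SrO: 189.1·0.6996 = 132.3 pbw (target 132.3 pbw)
  Al2O3: 1214·0.003000 + 440.9·0.9960 = 442.8 pbw (target 442.8 pbw)
  SiO2: 44.60·0.3236 + 1214·0.9950 = 1222 pbw (target 1223 pbw)
  ZrO2: 44.60·0.6754 = 30.12 pbw (target 30.12 pbw)
  TiO2: 173.8·0.9900 = 172.1 pbw (target 172.1 pbw)
Glass-mass bookkeeping: Σ batch − LOI loss = 2000 pbw (the Σ of target masses is 2000 pbw; stated basis 2000 pbw — rounding explains the deltas).
Adding the batch up: Σ batch = 2062 pbw; loss to ignition Σ batch·LOI = 62.78 pbw; the yield ratio, glass ÷ batch: 96.96%.

Batch per 2000 pbw frit:
  ZrSiO4: 44.60 pbw
  SrCO3: 189.1 pbw
  TiO2: 173.8 pbw
  quartz sand: 1214 pbw
  tabular alumina: 440.9 pbw
Total batch = 2062 pbw; LOI loss = 62.78 pbw; yield = 96.96%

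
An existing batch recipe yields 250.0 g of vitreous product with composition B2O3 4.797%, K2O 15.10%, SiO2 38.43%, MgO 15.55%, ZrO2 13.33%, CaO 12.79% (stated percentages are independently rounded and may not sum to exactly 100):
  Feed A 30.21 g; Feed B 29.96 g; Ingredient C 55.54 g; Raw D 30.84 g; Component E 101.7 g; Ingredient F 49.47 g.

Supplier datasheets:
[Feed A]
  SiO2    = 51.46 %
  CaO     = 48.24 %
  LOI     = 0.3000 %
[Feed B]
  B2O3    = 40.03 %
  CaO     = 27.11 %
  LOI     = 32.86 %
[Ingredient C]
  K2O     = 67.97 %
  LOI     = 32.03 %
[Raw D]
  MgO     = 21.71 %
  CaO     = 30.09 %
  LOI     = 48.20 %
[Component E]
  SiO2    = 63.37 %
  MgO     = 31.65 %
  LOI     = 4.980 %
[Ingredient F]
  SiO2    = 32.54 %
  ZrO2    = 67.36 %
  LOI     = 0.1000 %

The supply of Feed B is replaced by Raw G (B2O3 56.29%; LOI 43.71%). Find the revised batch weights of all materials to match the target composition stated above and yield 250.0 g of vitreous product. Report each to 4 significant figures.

All arithmetic holds exact precision at all times; intermediates are printed, rounded to 4 significant digits, when written out; each reported number is rounded once only. Derived quantities (LOI, the yield, totals, six oxide percentages, glass mass) are rebuilt from the batch weights per 250.0 g of glass at full precision, as set out in the question or the answer.
Target oxide masses per 250.0 g vitreous product:
  B2O3: 4.797% × 250.0 = 11.99 g
  K2O: 15.10% × 250.0 = 37.75 g
  SiO2: 38.43% × 250.0 = 96.08 g
  MgO: 15.55% × 250.0 = 38.88 g
  ZrO2: 13.33% × 250.0 = 33.33 g
  CaO: 12.79% × 250.0 = 31.98 g
Sums-versus-targets review from the weights as reported, for the quoted basis mass (sum by sum, the targets are met exact up to rounding of places):
  B2O3: 21.30·0.5629 = 11.99 g (target 11.99 g)
  K2O: 55.54·0.6797 = 37.75 g (target 37.75 g)
  SiO2: 39.89·0.5146 + 93.81·0.6337 + 49.47·0.3254 = 96.07 g (target 96.08 g)
  MgO: 42.31·0.2171 + 93.81·0.3165 = 38.88 g (target 38.88 g)
  ZrO2: 49.47·0.6736 = 33.32 g (target 33.33 g)
  CaO: 39.89·0.4824 + 42.31·0.3009 = 31.97 g (target 31.98 g)
The glass-mass cross-check: batch total minus LOI = 250.0 g (targets for the oxides total 250.0 g; versus the stated basis of 250.0 g — any gap is answer rounding).
Total batch = Σ batch = 302.3 g; the LOI term Σ batch·LOI equals 52.33 g; yield = glass ÷ total batch = 82.69%.

Revised batch per 250.0 g vitreous product:
  Feed A: 39.89 g
  Raw G: 21.30 g
  Ingredient C: 55.54 g
  Raw D: 42.31 g
  Component E: 93.81 g
  Ingredient F: 49.47 g
Total batch = 302.3 g; LOI loss = 52.33 g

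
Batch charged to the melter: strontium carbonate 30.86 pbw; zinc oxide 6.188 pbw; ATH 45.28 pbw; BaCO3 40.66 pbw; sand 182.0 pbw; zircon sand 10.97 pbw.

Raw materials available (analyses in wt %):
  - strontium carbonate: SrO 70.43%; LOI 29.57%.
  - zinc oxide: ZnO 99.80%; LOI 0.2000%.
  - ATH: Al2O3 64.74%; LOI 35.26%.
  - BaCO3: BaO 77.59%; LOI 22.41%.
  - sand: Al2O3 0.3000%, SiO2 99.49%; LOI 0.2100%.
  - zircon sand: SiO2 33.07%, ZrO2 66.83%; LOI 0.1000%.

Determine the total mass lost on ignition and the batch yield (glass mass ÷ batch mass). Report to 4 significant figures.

LOI loss = 34.61 pbw; glass = 281.3 pbw; yield = 89.05%

Rounding to 4 significant digits applies to each intermediate as displayed — exact precision is maintained all the way through — each reported number is rounded once only. The derived quantities (yield, the totals, six oxide percentages, ignition loss, glass mass) are rebuilt from the batch weights on 281.3 pbw of glass at full precision, exactly as shown in problem or answer.
Material-by-material LOI:
  strontium carbonate: 30.86 × 0.2957 = 9.125 pbw
  zinc oxide: 6.188 × 0.002000 = 0.01238 pbw
  ATH: 45.28 × 0.3526 = 15.97 pbw
  BaCO3: 40.66 × 0.2241 = 9.112 pbw
  sand: 182.0 × 0.002100 = 0.3822 pbw
  zircon sand: 10.97 × 0.001000 = 0.01097 pbw
Total LOI = 34.61 pbw
Glass = batch − LOI = 316.0 − 34.61 = 281.3 pbw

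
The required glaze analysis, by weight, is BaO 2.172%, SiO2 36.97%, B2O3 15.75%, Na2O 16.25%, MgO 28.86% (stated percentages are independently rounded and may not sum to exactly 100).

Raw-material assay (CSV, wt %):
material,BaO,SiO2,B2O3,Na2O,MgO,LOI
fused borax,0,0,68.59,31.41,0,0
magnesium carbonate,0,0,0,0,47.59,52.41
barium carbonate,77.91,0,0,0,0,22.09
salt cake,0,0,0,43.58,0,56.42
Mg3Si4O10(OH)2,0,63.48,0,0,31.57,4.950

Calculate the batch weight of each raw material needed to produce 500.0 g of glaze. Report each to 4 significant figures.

Batch per 500.0 g glaze:
  fused borax: 114.8 g
  magnesium carbonate: 110.0 g
  barium carbonate: 13.94 g
  salt cake: 103.7 g
  Mg3Si4O10(OH)2: 291.2 g
Total batch = 633.6 g; LOI loss = 133.7 g; yield = 78.91%

All arithmetic maintains exact precision from start to finish. The intermediate values are displayed rounded to 4 significant digits in the working — exactly one rounding is applied to each reported result; the derived quantities are recomputed from the weighed amounts per 500.0 g of glass at full precision (ignition loss, the five compositions, the yield, the totals, glass mass), as given in question or answer.
Target oxide masses per 500.0 g glaze:
  BaO: 2.172% × 500.0 = 10.86 g
  SiO2: 36.97% × 500.0 = 184.8 g
  B2O3: 15.75% × 500.0 = 78.75 g
  Na2O: 16.25% × 500.0 = 81.25 g
  MgO: 28.86% × 500.0 = 144.3 g
Per-oxide balance check per the reported batch figures, against the basis in use (oxide sums agree with the targets up to rounding of the answer):
  BaO: 13.94·0.7791 = 10.86 g (target 10.86 g)
  SiO2: 291.2·0.6348 = 184.9 g (target 184.8 g)
  B2O3: 114.8·0.6859 = 78.74 g (target 78.75 g)
  Na2O: 114.8·0.3141 + 103.7·0.4358 = 81.25 g (target 81.25 g)
  MgO: 110.0·0.4759 + 291.2·0.3157 = 144.3 g (target 144.3 g)
Consistency of the glass mass: the batch minus its LOI: 500.0 g (the targets, summed, come to 500.0 g; stated basis 500.0 g — a pure rounding effect).
Adding the batch up: Σ batch = 633.6 g; loss to ignition Σ batch·LOI = 133.7 g; yield = glass ÷ total batch = 78.91%.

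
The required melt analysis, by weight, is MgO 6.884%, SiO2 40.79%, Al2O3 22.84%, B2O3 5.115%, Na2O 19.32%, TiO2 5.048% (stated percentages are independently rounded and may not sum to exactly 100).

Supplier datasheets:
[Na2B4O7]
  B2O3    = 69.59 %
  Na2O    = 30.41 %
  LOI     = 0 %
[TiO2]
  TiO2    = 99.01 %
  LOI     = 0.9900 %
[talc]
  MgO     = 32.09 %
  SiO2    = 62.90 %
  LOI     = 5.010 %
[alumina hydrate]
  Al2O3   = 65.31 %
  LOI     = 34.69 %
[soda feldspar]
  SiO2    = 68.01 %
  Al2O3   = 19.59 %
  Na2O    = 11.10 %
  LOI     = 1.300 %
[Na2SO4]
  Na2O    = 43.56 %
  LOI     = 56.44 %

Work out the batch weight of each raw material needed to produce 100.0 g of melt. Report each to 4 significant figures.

In-progress results appear, rounded to four significant figures, on the page; full float precision is kept through every step — exactly one rounding is applied to every reported result — the derived quantities, which include ignition loss, yield, totals, net glass mass, the six compositions, are carried at full precision, as quoted within either problem or answer, from the weighed amounts for 100.0 g of glass.
The oxide mass targets at 100.0 g melt:
  MgO: 6.884% × 100.0 = 6.884 g
  SiO2: 40.79% × 100.0 = 40.79 g
  Al2O3: 22.84% × 100.0 = 22.84 g
  B2O3: 5.115% × 100.0 = 5.115 g
  Na2O: 19.32% × 100.0 = 19.32 g
  TiO2: 5.048% × 100.0 = 5.048 g
Verifying the oxide balance with the batch weights as given, relative to the basis at hand (summed amounts equal target values once rounding is allowed for):
  MgO: 21.45·0.3209 = 6.883 g (target 6.884 g)
  SiO2: 21.45·0.6290 + 40.14·0.6801 = 40.79 g (target 40.79 g)
  Al2O3: 22.93·0.6531 + 40.14·0.1959 = 22.84 g (target 22.84 g)
  B2O3: 7.350·0.6959 = 5.115 g (target 5.115 g)
  Na2O: 7.350·0.3041 + 40.14·0.1110 + 28.99·0.4356 = 19.32 g (target 19.32 g)
  TiO2: 5.098·0.9901 = 5.048 g (target 5.048 g)
The glass-mass cross-check: the batch minus its LOI: 99.99 g (the Σ of target masses is 100.0 g; basis as stated: 100.0 g — any gap is answer rounding).
Adding the batch up: Σ batch = 126.0 g; loss to ignition Σ batch·LOI = 25.96 g; yield, glass over the total, = 79.39%.

Batch per 100.0 g melt:
  Na2B4O7: 7.350 g
  TiO2: 5.098 g
  talc: 21.45 g
  alumina hydrate: 22.93 g
  soda feldspar: 40.14 g
  Na2SO4: 28.99 g
Total batch = 126.0 g; LOI loss = 25.96 g; yield = 79.39%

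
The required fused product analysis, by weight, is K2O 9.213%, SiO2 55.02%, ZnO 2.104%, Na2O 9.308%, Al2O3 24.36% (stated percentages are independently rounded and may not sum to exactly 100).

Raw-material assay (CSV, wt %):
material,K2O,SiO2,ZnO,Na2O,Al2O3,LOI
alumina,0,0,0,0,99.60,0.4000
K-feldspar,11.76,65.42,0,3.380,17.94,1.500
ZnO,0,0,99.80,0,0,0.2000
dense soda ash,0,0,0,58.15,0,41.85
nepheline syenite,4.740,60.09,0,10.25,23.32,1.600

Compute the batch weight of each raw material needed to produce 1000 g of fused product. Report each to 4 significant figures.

Batch per 1000 g fused product:
  alumina: 85.42 g
  K-feldspar: 738.4 g
  ZnO: 21.08 g
  dense soda ash: 97.45 g
  nepheline syenite: 111.8 g
Total batch = 1054 g; LOI loss = 54.03 g; yield = 94.87%

Each numeric step keeps full precision from first step to last. Intermediates are printed (rounded to four significant digits) across the worked steps; every reported result is rounded just once; all derived quantities (yield, the totals, net glass mass, ignition loss, five oxide percentages) are re-derived using the weight values for 1000 g of glass at full float precision as quoted within the problem or answer text.
Oxide-by-oxide targets in 1000 g fused product:
  K2O: 9.213% × 1000 = 92.13 g
  SiO2: 55.02% × 1000 = 550.2 g
  ZnO: 2.104% × 1000 = 21.04 g
  Na2O: 9.308% × 1000 = 93.08 g
  Al2O3: 24.36% × 1000 = 243.6 g
Per-oxide balance check using the reported weights, per the basis as stated (delivered sums recover each target given rounding of the digits):
  K2O: 738.4·0.1176 + 111.8·0.04740 = 92.14 g (target 92.13 g)
  SiO2: 738.4·0.6542 + 111.8·0.6009 = 550.2 g (target 550.2 g)
  ZnO: 21.08·0.9980 = 21.04 g (target 21.04 g)
  Na2O: 738.4·0.03380 + 97.45·0.5815 + 111.8·0.1025 = 93.08 g (target 93.08 g)
  Al2O3: 85.42·0.9960 + 738.4·0.1794 + 111.8·0.2332 = 243.6 g (target 243.6 g)
Glass-mass bookkeeping: whole batch net of LOI = 1000 g (oxide target masses add up to 1000 g; versus the stated basis of 1000 g — gaps are rounding artifacts).
Adding the batch up: Σ batch = 1054 g; Σ batch·LOI gives LOI loss = 54.03 g; the yield ratio, glass ÷ batch: 94.87%.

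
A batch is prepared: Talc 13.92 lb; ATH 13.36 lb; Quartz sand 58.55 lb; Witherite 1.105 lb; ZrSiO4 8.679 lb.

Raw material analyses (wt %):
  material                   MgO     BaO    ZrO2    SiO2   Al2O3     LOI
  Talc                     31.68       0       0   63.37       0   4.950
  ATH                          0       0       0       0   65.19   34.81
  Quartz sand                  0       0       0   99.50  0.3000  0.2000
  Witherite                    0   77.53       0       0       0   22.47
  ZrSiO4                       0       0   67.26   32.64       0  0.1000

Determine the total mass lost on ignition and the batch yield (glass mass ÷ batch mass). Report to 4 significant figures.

The intermediate values are displayed, rounded to four significant figures, when written out — all internal work holds full float precision at every stage. Each reported figure takes just one rounding — the derived quantities are rebuilt from the weighed amounts per 89.90 lb of glass in full precision (ignition loss, the yield, five oxide percentages, totals, net glass mass), as set out in question or answer.
LOI of each material in turn:
  Talc: 13.92 × 0.04950 = 0.6890 lb
  ATH: 13.36 × 0.3481 = 4.651 lb
  Quartz sand: 58.55 × 0.002000 = 0.1171 lb
  Witherite: 1.105 × 0.2247 = 0.2483 lb
  ZrSiO4: 8.679 × 0.001000 = 0.008679 lb
Total LOI = 5.714 lb
Glass = batch − LOI = 95.61 − 5.714 = 89.90 lb

LOI loss = 5.714 lb; glass = 89.90 lb; yield = 94.02%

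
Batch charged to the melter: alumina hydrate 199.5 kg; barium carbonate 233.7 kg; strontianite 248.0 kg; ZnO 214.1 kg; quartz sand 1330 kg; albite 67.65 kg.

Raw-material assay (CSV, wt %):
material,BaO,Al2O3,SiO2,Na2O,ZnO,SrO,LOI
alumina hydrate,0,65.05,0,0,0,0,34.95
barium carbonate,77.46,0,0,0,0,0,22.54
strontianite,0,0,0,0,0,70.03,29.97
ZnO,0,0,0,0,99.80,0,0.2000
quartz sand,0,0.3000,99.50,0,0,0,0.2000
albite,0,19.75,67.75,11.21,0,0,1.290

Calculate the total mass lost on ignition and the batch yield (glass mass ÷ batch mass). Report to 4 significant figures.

Full precision is kept all the way through. Intermediates are printed rounded to four significant figures as written — each reported number undergoes a single rounding; the derived quantities (six oxide percentages, LOI, the yield, totals, glass mass) are computed from the weighed amounts on 2092 kg of glass at exact precision, exactly as printed in question or answer.
Ignition loss by material:
  alumina hydrate: 199.5 × 0.3495 = 69.73 kg
  barium carbonate: 233.7 × 0.2254 = 52.68 kg
  strontianite: 248.0 × 0.2997 = 74.33 kg
  ZnO: 214.1 × 0.002000 = 0.4282 kg
  quartz sand: 1330 × 0.002000 = 2.660 kg
  albite: 67.65 × 0.01290 = 0.8727 kg
Total LOI = 200.7 kg
Glass = batch − LOI = 2293 − 200.7 = 2092 kg

LOI loss = 200.7 kg; glass = 2092 kg; yield = 91.25%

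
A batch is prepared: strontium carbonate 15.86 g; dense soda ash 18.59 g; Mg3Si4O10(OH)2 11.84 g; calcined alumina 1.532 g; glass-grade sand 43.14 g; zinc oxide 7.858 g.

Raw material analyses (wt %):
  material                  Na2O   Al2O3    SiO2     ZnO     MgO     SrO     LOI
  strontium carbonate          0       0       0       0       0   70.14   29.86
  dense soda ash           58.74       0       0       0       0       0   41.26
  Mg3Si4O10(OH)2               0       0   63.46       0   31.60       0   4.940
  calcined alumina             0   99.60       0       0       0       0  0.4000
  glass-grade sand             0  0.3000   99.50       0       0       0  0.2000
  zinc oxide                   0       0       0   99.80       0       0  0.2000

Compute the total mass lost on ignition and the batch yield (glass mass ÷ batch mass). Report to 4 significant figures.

LOI loss = 13.10 g; glass = 85.72 g; yield = 86.74%

Mid-chain values are rounded to four significant digits as shown; all internal work runs at full precision end to end; a single rounding completes each reported number; the derived quantities, which include the totals, the six compositions, ignition loss, net glass mass, yield, are rebuilt in full float precision, as written in the problem or the answer, from the weighed amounts at 85.72 g of glass.
Ignition loss by material:
  strontium carbonate: 15.86 × 0.2986 = 4.736 g
  dense soda ash: 18.59 × 0.4126 = 7.670 g
  Mg3Si4O10(OH)2: 11.84 × 0.04940 = 0.5849 g
  calcined alumina: 1.532 × 0.004000 = 0.006128 g
  glass-grade sand: 43.14 × 0.002000 = 0.08628 g
  zinc oxide: 7.858 × 0.002000 = 0.01572 g
Total LOI = 13.10 g
Glass = batch − LOI = 98.82 − 13.10 = 85.72 g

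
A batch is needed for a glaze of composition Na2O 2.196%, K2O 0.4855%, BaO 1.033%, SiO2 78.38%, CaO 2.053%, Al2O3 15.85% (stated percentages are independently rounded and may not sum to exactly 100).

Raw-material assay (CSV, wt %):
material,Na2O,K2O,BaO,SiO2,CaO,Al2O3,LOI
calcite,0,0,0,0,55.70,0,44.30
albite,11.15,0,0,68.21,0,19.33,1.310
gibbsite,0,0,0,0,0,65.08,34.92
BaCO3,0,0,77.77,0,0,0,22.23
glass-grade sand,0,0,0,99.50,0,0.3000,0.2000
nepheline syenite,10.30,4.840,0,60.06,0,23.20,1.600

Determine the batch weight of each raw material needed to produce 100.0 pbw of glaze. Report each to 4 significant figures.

Batch per 100.0 pbw glaze:
  calcite: 3.686 pbw
  albite: 10.43 pbw
  gibbsite: 17.38 pbw
  BaCO3: 1.328 pbw
  glass-grade sand: 65.57 pbw
  nepheline syenite: 10.03 pbw
Total batch = 108.4 pbw; LOI loss = 8.425 pbw; yield = 92.23%

Values along the way are printed rounded to 4 significant digits — the working math maintains full precision in all steps; each reported result carries a single rounding — all derived quantities (six oxide percentages, glass mass, LOI, the yield, totals) are carried at full precision from the batch weights at 100.0 pbw of glass, as they appear in problem or answer.
Per-oxide target masses for 100.0 pbw glaze:
  Na2O: 2.196% × 100.0 = 2.196 pbw
  K2O: 0.4855% × 100.0 = 0.4855 pbw
  BaO: 1.033% × 100.0 = 1.033 pbw
  SiO2: 78.38% × 100.0 = 78.38 pbw
  CaO: 2.053% × 100.0 = 2.053 pbw
  Al2O3: 15.85% × 100.0 = 15.85 pbw
Checking each oxide sum applying the batch weights above, for the quoted basis mass (each sum matches its target mass exact up to rounding of places):
  Na2O: 10.43·0.1115 + 10.03·0.1030 = 2.196 pbw (target 2.196 pbw)
  K2O: 10.03·0.04840 = 0.4855 pbw (target 0.4855 pbw)
  BaO: 1.328·0.7777 = 1.033 pbw (target 1.033 pbw)
  SiO2: 10.43·0.6821 + 65.57·0.9950 + 10.03·0.6006 = 78.38 pbw (target 78.38 pbw)
  CaO: 3.686·0.5570 = 2.053 pbw (target 2.053 pbw)
  Al2O3: 10.43·0.1933 + 17.38·0.6508 + 65.57·0.003000 + 10.03·0.2320 = 15.85 pbw (target 15.85 pbw)
The glass-mass cross-check: batch total minus LOI = 100.0 pbw (per-oxide target masses sum to 100.0 pbw; versus the stated basis of 100.0 pbw — any gap is answer rounding).
Batch grand total — Σ batch = 108.4 pbw; loss to ignition Σ batch·LOI = 8.425 pbw; yield, glass over the total, = 92.23%.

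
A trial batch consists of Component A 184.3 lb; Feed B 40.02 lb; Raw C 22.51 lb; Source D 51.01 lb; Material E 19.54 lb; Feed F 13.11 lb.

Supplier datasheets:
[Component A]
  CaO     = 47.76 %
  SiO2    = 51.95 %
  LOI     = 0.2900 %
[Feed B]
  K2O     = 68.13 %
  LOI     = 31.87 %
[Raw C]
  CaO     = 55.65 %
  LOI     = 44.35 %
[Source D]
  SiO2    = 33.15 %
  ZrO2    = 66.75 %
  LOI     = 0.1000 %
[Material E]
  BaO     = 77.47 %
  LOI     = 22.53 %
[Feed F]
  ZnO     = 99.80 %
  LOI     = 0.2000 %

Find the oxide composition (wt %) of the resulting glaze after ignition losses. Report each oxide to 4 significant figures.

All arithmetic runs at full float precision throughout; working values appear, rounded to four significant figures, between the steps. Exactly one rounding goes into each reported figure — the derived quantities (totals, net glass mass, the six compositions, LOI, the yield) are rebuilt using the weight values for 302.7 lb of glass at full float precision, as they appear in either problem or answer.
Oxide masses out of the charge:
  BaO: 19.54·0.7747 = 15.14 lb
  ZnO: 13.11·0.9980 = 13.08 lb
  CaO: 184.3·0.4776 + 22.51·0.5565 = 100.5 lb
  SiO2: 184.3·0.5195 + 51.01·0.3315 = 112.7 lb
  ZrO2: 51.01·0.6675 = 34.05 lb
  K2O: 40.02·0.6813 = 27.27 lb
LOI: 184.3·0.002900 + 40.02·0.3187 + 22.51·0.4435 + 51.01·0.001000 + 19.54·0.2253 + 13.11·0.002000 = 27.75 lb
Glass mass = batch − LOI = 330.5 − 27.75 = 302.7 lb (matching Σ of the oxides)
wt %: oxide over glass, times 100

Glass mass = 302.7 lb (batch 330.5 − LOI 27.75).
Composition: BaO 5.000%, ZnO 4.322%, CaO 33.21%, SiO2 37.21%, ZrO2 11.25%, K2O 9.006%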